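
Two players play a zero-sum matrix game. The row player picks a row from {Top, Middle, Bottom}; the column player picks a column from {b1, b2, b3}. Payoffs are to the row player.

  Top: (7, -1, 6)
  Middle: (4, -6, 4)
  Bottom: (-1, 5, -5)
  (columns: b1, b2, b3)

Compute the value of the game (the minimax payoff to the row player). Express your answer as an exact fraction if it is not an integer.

25/17

Row minima: Top → -1, Middle → -6, Bottom → -5; maximin = -1.
Column maxima: b1 → 7, b2 → 5, b3 → 6; minimax = 5.
-1 ≠ 5, so there is no saddle point; optimal play is mixed.
Middle is strictly dominated by Top, so the row player never plays it.
With Middle eliminated, b1 is strictly dominated by b3 (it gives the row player strictly more in every remaining row), so the column player never plays it.
On the remaining 2×2 (Top, Bottom vs b2, b3):
Let the row player play Top with probability p. Expected payoff against b2: (-1)p + 5(1−p) = −6p + 5; against b3: 6p + (-5)(1−p) = 11p − 5.
Setting these equal: −6p + 5 = 11p − 5 ⇒ −17p = -10 ⇒ p = 10/17, and the value is (-6)·(10/17) + 5 = 25/17.
For the column player: with q = P(b2), equating Top's and Bottom's payoffs gives −7q + 6 = 10q − 5 ⇒ q = 11/17.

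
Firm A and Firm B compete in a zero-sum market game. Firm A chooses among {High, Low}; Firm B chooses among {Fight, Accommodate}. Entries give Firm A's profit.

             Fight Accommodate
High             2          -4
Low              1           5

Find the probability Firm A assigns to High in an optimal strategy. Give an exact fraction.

2/5

Row minima: High → -4, Low → 1; maximin = 1.
Column maxima: Fight → 2, Accommodate → 5; minimax = 2.
1 ≠ 2, so there is no saddle point; optimal play is mixed.
Let Firm A play High with probability p. Expected payoff against Fight: 2p + 1(1−p) = p + 1; against Accommodate: (-4)p + 5(1−p) = −9p + 5.
Setting these equal: p + 1 = −9p + 5 ⇒ 10p = 4 ⇒ p = 2/5, and the value is (1)·(2/5) + 1 = 7/5.
For Firm B: with q = P(Fight), equating High's and Low's payoffs gives 6q − 4 = −4q + 5 ⇒ q = 9/10.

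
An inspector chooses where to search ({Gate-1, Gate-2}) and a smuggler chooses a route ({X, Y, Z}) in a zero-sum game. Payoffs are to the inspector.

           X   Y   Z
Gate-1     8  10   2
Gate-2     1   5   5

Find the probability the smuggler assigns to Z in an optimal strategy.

Row minima: Gate-1 → 2, Gate-2 → 1; maximin = 2.
Column maxima: X → 8, Y → 10, Z → 5; minimax = 5.
2 ≠ 5, so there is no saddle point; optimal play is mixed.
Y is strictly dominated by X (it gives the inspector strictly more in every row), so the smuggler never plays it.
On the remaining 2×2 (Gate-1, Gate-2 vs X, Z):
Let the inspector play Gate-1 with probability p. Expected payoff against X: 8p + 1(1−p) = 7p + 1; against Z: 2p + 5(1−p) = −3p + 5.
Setting these equal: 7p + 1 = −3p + 5 ⇒ 10p = 4 ⇒ p = 2/5, and the value is (7)·(2/5) + 1 = 19/5.
For the smuggler: with q = P(X), equating Gate-1's and Gate-2's payoffs gives 6q + 2 = −4q + 5 ⇒ q = 3/10.

7/10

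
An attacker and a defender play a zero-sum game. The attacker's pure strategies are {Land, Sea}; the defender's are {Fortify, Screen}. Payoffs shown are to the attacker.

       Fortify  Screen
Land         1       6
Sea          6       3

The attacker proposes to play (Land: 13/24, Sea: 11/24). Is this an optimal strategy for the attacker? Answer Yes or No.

No

Against Fortify this mix gives (13/24)·1 + (11/24)·6 = 79/24.
Against Screen this mix gives (13/24)·6 + (11/24)·3 = 37/8.
The defender will play Fortify, holding the attacker to 79/24. Shifting weight toward the row that does better against Fortify would raise this floor (the equalizing mix achieves 33/8 against both Fortify and Screen), so the proposed strategy is not optimal.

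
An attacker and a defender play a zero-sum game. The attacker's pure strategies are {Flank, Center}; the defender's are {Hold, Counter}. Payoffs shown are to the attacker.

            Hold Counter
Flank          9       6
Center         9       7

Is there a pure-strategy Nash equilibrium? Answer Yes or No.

Row minima: Flank → 6, Center → 7; maximin = 7.
Column maxima: Hold → 9, Counter → 7; minimax = 7.
maximin = minimax = 7, so a saddle point exists.

Yes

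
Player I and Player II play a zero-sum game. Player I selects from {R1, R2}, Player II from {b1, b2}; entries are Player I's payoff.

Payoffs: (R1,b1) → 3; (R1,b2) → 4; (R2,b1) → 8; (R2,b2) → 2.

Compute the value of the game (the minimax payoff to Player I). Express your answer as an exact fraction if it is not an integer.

Row minima: R1 → 3, R2 → 2; maximin = 3.
Column maxima: b1 → 8, b2 → 4; minimax = 4.
3 ≠ 4, so there is no saddle point; optimal play is mixed.
Let Player I play R1 with probability p. Expected payoff against b1: 3p + 8(1−p) = −5p + 8; against b2: 4p + 2(1−p) = 2p + 2.
Setting these equal: −5p + 8 = 2p + 2 ⇒ −7p = -6 ⇒ p = 6/7, and the value is (-5)·(6/7) + 8 = 26/7.
For Player II: with q = P(b1), equating R1's and R2's payoffs gives −q + 4 = 6q + 2 ⇒ q = 2/7.

26/7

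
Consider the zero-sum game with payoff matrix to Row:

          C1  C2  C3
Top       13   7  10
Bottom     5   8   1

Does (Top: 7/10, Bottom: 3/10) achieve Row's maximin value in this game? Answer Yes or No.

Yes

Against C1 this mix gives (7/10)·13 + (3/10)·5 = 53/5.
Against C2 this mix gives (7/10)·7 + (3/10)·8 = 73/10.
Against C3 this mix gives (7/10)·10 + (3/10)·1 = 73/10.
All of Column's active replies (C2, C3) yield 73/10, and no column does worse for Row. The mix makes Column indifferent and guarantees 73/10, so it is optimal.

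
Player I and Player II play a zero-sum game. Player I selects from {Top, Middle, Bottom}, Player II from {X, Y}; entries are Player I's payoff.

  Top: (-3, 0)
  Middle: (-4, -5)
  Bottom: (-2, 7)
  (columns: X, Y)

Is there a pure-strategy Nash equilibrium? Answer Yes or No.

Row minima: Top → -3, Middle → -5, Bottom → -2; maximin = -2.
Column maxima: X → -2, Y → 7; minimax = -2.
maximin = minimax = -2, so a saddle point exists.

Yes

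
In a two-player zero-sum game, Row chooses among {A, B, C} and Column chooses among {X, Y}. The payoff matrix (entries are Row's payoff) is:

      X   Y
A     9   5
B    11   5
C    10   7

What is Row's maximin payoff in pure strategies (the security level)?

Row minima: A → 5, B → 5, C → 7.
The best of these is 7.

7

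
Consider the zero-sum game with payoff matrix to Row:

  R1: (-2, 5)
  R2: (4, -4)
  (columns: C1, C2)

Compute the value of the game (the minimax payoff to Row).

Row minima: R1 → -2, R2 → -4; maximin = -2.
Column maxima: C1 → 4, C2 → 5; minimax = 4.
-2 ≠ 4, so there is no saddle point; optimal play is mixed.
Let Row play R1 with probability p. Expected payoff against C1: (-2)p + 4(1−p) = −6p + 4; against C2: 5p + (-4)(1−p) = 9p − 4.
Setting these equal: −6p + 4 = 9p − 4 ⇒ −15p = -8 ⇒ p = 8/15, and the value is (-6)·(8/15) + 4 = 4/5.
For Column: with q = P(C1), equating R1's and R2's payoffs gives −7q + 5 = 8q − 4 ⇒ q = 3/5.

4/5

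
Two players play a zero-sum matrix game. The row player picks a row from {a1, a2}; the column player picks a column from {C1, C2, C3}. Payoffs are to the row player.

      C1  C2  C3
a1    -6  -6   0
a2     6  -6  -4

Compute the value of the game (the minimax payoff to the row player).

-6

Row minima: a1 → -6, a2 → -6; maximin = -6.
Column maxima: C1 → 6, C2 → -6, C3 → 0; minimax = -6.
Since maximin = minimax = -6, there is a saddle point and the value is -6.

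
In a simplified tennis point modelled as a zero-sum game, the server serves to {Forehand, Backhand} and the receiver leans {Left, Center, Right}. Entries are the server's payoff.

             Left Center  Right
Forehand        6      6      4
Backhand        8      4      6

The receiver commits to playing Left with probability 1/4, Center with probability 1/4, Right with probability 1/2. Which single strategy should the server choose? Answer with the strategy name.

Expected payoff of Forehand: (1/4)·6 + (1/4)·6 + (1/2)·4 = 5.
Expected payoff of Backhand: (1/4)·8 + (1/4)·4 + (1/2)·6 = 6.
The largest is 6, so the server's best response is Backhand.

Backhand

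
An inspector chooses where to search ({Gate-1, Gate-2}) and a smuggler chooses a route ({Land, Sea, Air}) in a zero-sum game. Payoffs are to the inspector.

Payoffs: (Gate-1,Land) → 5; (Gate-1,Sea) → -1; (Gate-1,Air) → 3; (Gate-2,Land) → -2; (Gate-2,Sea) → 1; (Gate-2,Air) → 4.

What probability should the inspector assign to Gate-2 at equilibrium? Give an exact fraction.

Row minima: Gate-1 → -1, Gate-2 → -2; maximin = -1.
Column maxima: Land → 5, Sea → 1, Air → 4; minimax = 1.
-1 ≠ 1, so there is no saddle point; optimal play is mixed.
Air is strictly dominated by Sea (it gives the inspector strictly more in every row), so the smuggler never plays it.
On the remaining 2×2 (Gate-1, Gate-2 vs Land, Sea):
Let the inspector play Gate-1 with probability p. Expected payoff against Land: 5p + (-2)(1−p) = 7p − 2; against Sea: (-1)p + 1(1−p) = −2p + 1.
Setting these equal: 7p − 2 = −2p + 1 ⇒ 9p = 3 ⇒ p = 1/3, and the value is (7)·(1/3) − 2 = 1/3.
For the smuggler: with q = P(Land), equating Gate-1's and Gate-2's payoffs gives 6q − 1 = −3q + 1 ⇒ q = 2/9.

2/3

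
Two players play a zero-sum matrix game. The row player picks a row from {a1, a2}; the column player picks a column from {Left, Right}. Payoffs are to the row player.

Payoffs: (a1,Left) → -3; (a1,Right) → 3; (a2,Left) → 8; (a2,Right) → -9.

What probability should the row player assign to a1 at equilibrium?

Row minima: a1 → -3, a2 → -9; maximin = -3.
Column maxima: Left → 8, Right → 3; minimax = 3.
-3 ≠ 3, so there is no saddle point; optimal play is mixed.
Let the row player play a1 with probability p. Expected payoff against Left: (-3)p + 8(1−p) = −11p + 8; against Right: 3p + (-9)(1−p) = 12p − 9.
Setting these equal: −11p + 8 = 12p − 9 ⇒ −23p = -17 ⇒ p = 17/23, and the value is (-11)·(17/23) + 8 = -3/23.
For the column player: with q = P(Left), equating a1's and a2's payoffs gives −6q + 3 = 17q − 9 ⇒ q = 12/23.

17/23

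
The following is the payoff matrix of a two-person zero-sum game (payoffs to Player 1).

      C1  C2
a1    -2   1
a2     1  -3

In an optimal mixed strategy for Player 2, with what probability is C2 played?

3/7

Row minima: a1 → -2, a2 → -3; maximin = -2.
Column maxima: C1 → 1, C2 → 1; minimax = 1.
-2 ≠ 1, so there is no saddle point; optimal play is mixed.
Let Player 1 play a1 with probability p. Expected payoff against C1: (-2)p + 1(1−p) = −3p + 1; against C2: 1p + (-3)(1−p) = 4p − 3.
Setting these equal: −3p + 1 = 4p − 3 ⇒ −7p = -4 ⇒ p = 4/7, and the value is (-3)·(4/7) + 1 = -5/7.
For Player 2: with q = P(C1), equating a1's and a2's payoffs gives −3q + 1 = 4q − 3 ⇒ q = 4/7.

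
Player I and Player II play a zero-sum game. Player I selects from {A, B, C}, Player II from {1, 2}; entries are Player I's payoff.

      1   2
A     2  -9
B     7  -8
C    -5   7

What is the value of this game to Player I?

Row minima: A → -9, B → -8, C → -5; maximin = -5.
Column maxima: 1 → 7, 2 → 7; minimax = 7.
-5 ≠ 7, so there is no saddle point; optimal play is mixed.
A is strictly dominated by B, so Player I never plays it.
On the remaining 2×2 (B, C vs 1, 2):
Let Player I play B with probability p. Expected payoff against 1: 7p + (-5)(1−p) = 12p − 5; against 2: (-8)p + 7(1−p) = −15p + 7.
Setting these equal: 12p − 5 = −15p + 7 ⇒ 27p = 12 ⇒ p = 4/9, and the value is (12)·(4/9) − 5 = 1/3.
For Player II: with q = P(1), equating B's and C's payoffs gives 15q − 8 = −12q + 7 ⇒ q = 5/9.

1/3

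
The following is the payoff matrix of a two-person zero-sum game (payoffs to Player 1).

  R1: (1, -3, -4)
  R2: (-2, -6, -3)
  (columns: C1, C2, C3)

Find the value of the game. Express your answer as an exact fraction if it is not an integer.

Row minima: R1 → -4, R2 → -6; maximin = -4.
Column maxima: C1 → 1, C2 → -3, C3 → -3; minimax = -3.
-4 ≠ -3, so there is no saddle point; optimal play is mixed.
C1 is strictly dominated by C2 (it gives Player 1 strictly more in every row), so Player 2 never plays it.
On the remaining 2×2 (R1, R2 vs C2, C3):
Let Player 1 play R1 with probability p. Expected payoff against C2: (-3)p + (-6)(1−p) = 3p − 6; against C3: (-4)p + (-3)(1−p) = −p − 3.
Setting these equal: 3p − 6 = −p − 3 ⇒ 4p = 3 ⇒ p = 3/4, and the value is (3)·(3/4) − 6 = -15/4.
For Player 2: with q = P(C2), equating R1's and R2's payoffs gives q − 4 = −3q − 3 ⇒ q = 1/4.

-15/4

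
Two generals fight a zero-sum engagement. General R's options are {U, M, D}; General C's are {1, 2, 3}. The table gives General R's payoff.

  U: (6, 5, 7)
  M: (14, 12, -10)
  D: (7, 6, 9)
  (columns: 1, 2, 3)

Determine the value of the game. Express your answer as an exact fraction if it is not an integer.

Row minima: U → 5, M → -10, D → 6; maximin = 6.
Column maxima: 1 → 14, 2 → 12, 3 → 9; minimax = 9.
6 ≠ 9, so there is no saddle point; optimal play is mixed.
U is strictly dominated by D, so General R never plays it.
1 is strictly dominated by 2 (it gives General R strictly more in every row), so General C never plays it.
On the remaining 2×2 (M, D vs 2, 3):
Let General R play M with probability p. Expected payoff against 2: 12p + 6(1−p) = 6p + 6; against 3: (-10)p + 9(1−p) = −19p + 9.
Setting these equal: 6p + 6 = −19p + 9 ⇒ 25p = 3 ⇒ p = 3/25, and the value is (6)·(3/25) + 6 = 168/25.
For General C: with q = P(2), equating M's and D's payoffs gives 22q − 10 = −3q + 9 ⇒ q = 19/25.

168/25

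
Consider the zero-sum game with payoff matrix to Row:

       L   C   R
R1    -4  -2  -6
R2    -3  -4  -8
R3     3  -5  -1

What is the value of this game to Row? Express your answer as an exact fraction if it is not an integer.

Row minima: R1 → -6, R2 → -8, R3 → -5; maximin = -5.
Column maxima: L → 3, C → -2, R → -1; minimax = -2.
-5 ≠ -2, so there is no saddle point; optimal play is mixed.
L is strictly dominated by R (it gives Row strictly more in every row), so Column never plays it.
With L eliminated, R2 is strictly dominated by R1 (R1 gives Row strictly more in every remaining column), so Row never plays it.
On the remaining 2×2 (R1, R3 vs C, R):
Let Row play R1 with probability p. Expected payoff against C: (-2)p + (-5)(1−p) = 3p − 5; against R: (-6)p + (-1)(1−p) = −5p − 1.
Setting these equal: 3p − 5 = −5p − 1 ⇒ 8p = 4 ⇒ p = 1/2, and the value is (3)·(1/2) − 5 = -7/2.
For Column: with q = P(C), equating R1's and R3's payoffs gives 4q − 6 = −4q − 1 ⇒ q = 5/8.

-7/2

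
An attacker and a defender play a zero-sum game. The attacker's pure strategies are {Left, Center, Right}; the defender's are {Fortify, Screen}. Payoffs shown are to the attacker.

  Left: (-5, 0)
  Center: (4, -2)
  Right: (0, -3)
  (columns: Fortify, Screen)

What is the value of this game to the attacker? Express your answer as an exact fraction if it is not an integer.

Row minima: Left → -5, Center → -2, Right → -3; maximin = -2.
Column maxima: Fortify → 4, Screen → 0; minimax = 0.
-2 ≠ 0, so there is no saddle point; optimal play is mixed.
Right is strictly dominated by Center, so the attacker never plays it.
On the remaining 2×2 (Left, Center vs Fortify, Screen):
Let the attacker play Left with probability p. Expected payoff against Fortify: (-5)p + 4(1−p) = −9p + 4; against Screen: 0p + (-2)(1−p) = 2p − 2.
Setting these equal: −9p + 4 = 2p − 2 ⇒ −11p = -6 ⇒ p = 6/11, and the value is (-9)·(6/11) + 4 = -10/11.
For the defender: with q = P(Fortify), equating Left's and Center's payoffs gives −5q = 6q − 2 ⇒ q = 2/11.

-10/11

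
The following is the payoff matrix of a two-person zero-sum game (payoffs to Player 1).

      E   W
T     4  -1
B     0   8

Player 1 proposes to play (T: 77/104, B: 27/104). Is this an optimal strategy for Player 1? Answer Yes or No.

Against E this mix gives (77/104)·4 + (27/104)·0 = 77/26.
Against W this mix gives (77/104)·(-1) + (27/104)·8 = 139/104.
Player 2 will play W, holding Player 1 to 139/104. Shifting weight toward the row that does better against W would raise this floor (the equalizing mix achieves 32/13 against both W and E), so the proposed strategy is not optimal.

No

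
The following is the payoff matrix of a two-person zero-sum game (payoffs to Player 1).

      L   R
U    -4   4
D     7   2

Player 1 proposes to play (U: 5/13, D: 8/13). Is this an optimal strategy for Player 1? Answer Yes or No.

Against L this mix gives (5/13)·(-4) + (8/13)·7 = 36/13.
Against R this mix gives (5/13)·4 + (8/13)·2 = 36/13.
All of Player 2's active replies (L, R) yield 36/13, and no column does worse for Player 1. The mix makes Player 2 indifferent and guarantees 36/13, so it is optimal.

Yes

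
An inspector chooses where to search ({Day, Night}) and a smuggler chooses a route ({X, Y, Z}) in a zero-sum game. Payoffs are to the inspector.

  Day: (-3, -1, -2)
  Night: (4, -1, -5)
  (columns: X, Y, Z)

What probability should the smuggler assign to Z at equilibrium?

7/10

Row minima: Day → -3, Night → -5; maximin = -3.
Column maxima: X → 4, Y → -1, Z → -2; minimax = -2.
-3 ≠ -2, so there is no saddle point; optimal play is mixed.
Y is strictly dominated by Z (it gives the inspector strictly more in every row), so the smuggler never plays it.
On the remaining 2×2 (Day, Night vs X, Z):
Let the inspector play Day with probability p. Expected payoff against X: (-3)p + 4(1−p) = −7p + 4; against Z: (-2)p + (-5)(1−p) = 3p − 5.
Setting these equal: −7p + 4 = 3p − 5 ⇒ −10p = -9 ⇒ p = 9/10, and the value is (-7)·(9/10) + 4 = -23/10.
For the smuggler: with q = P(X), equating Day's and Night's payoffs gives −q − 2 = 9q − 5 ⇒ q = 3/10.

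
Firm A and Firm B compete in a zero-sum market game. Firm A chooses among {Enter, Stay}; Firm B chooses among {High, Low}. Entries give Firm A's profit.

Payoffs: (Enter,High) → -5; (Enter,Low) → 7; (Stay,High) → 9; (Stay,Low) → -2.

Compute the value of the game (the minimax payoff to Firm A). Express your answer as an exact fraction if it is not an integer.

53/23

Row minima: Enter → -5, Stay → -2; maximin = -2.
Column maxima: High → 9, Low → 7; minimax = 7.
-2 ≠ 7, so there is no saddle point; optimal play is mixed.
Let Firm A play Enter with probability p. Expected payoff against High: (-5)p + 9(1−p) = −14p + 9; against Low: 7p + (-2)(1−p) = 9p − 2.
Setting these equal: −14p + 9 = 9p − 2 ⇒ −23p = -11 ⇒ p = 11/23, and the value is (-14)·(11/23) + 9 = 53/23.
For Firm B: with q = P(High), equating Enter's and Stay's payoffs gives −12q + 7 = 11q − 2 ⇒ q = 9/23.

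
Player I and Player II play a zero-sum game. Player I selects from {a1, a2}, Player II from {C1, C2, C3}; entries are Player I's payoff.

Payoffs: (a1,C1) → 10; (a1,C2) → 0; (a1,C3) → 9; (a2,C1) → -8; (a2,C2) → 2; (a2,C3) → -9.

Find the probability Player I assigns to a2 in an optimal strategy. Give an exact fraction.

Row minima: a1 → 0, a2 → -9; maximin = 0.
Column maxima: C1 → 10, C2 → 2, C3 → 9; minimax = 2.
0 ≠ 2, so there is no saddle point; optimal play is mixed.
C1 is strictly dominated by C3 (it gives Player I strictly more in every row), so Player II never plays it.
On the remaining 2×2 (a1, a2 vs C2, C3):
Let Player I play a1 with probability p. Expected payoff against C2: 0p + 2(1−p) = −2p + 2; against C3: 9p + (-9)(1−p) = 18p − 9.
Setting these equal: −2p + 2 = 18p − 9 ⇒ −20p = -11 ⇒ p = 11/20, and the value is (-2)·(11/20) + 2 = 9/10.
For Player II: with q = P(C2), equating a1's and a2's payoffs gives −9q + 9 = 11q − 9 ⇒ q = 9/10.

9/20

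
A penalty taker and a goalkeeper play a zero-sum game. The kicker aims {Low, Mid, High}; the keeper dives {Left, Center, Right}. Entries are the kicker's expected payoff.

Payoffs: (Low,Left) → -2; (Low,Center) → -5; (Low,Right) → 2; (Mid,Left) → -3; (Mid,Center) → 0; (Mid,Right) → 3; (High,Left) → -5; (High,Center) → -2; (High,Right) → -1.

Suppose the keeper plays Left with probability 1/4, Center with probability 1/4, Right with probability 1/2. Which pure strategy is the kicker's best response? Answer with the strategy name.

Mid

Expected payoff of Low: (1/4)·(-2) + (1/4)·(-5) + (1/2)·2 = -3/4.
Expected payoff of Mid: (1/4)·(-3) + (1/4)·0 + (1/2)·3 = 3/4.
Expected payoff of High: (1/4)·(-5) + (1/4)·(-2) + (1/2)·(-1) = -9/4.
The largest is 3/4, so the kicker's best response is Mid.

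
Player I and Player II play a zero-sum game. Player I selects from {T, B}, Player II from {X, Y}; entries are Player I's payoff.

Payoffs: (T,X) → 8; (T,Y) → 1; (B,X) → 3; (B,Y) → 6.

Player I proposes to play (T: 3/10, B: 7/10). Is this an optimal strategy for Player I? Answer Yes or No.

Against X this mix gives (3/10)·8 + (7/10)·3 = 9/2.
Against Y this mix gives (3/10)·1 + (7/10)·6 = 9/2.
All of Player II's active replies (X, Y) yield 9/2, and no column does worse for Player I. The mix makes Player II indifferent and guarantees 9/2, so it is optimal.

Yes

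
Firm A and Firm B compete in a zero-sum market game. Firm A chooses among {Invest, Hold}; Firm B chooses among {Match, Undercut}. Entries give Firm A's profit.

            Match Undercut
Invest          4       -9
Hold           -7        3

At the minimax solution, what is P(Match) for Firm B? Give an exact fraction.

Row minima: Invest → -9, Hold → -7; maximin = -7.
Column maxima: Match → 4, Undercut → 3; minimax = 3.
-7 ≠ 3, so there is no saddle point; optimal play is mixed.
Let Firm A play Invest with probability p. Expected payoff against Match: 4p + (-7)(1−p) = 11p − 7; against Undercut: (-9)p + 3(1−p) = −12p + 3.
Setting these equal: 11p − 7 = −12p + 3 ⇒ 23p = 10 ⇒ p = 10/23, and the value is (11)·(10/23) − 7 = -51/23.
For Firm B: with q = P(Match), equating Invest's and Hold's payoffs gives 13q − 9 = −10q + 3 ⇒ q = 12/23.

12/23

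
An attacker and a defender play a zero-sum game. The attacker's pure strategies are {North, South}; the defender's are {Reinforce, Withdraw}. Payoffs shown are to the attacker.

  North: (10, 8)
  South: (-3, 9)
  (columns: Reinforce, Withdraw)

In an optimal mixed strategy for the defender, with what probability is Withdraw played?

Row minima: North → 8, South → -3; maximin = 8.
Column maxima: Reinforce → 10, Withdraw → 9; minimax = 9.
8 ≠ 9, so there is no saddle point; optimal play is mixed.
Let the attacker play North with probability p. Expected payoff against Reinforce: 10p + (-3)(1−p) = 13p − 3; against Withdraw: 8p + 9(1−p) = −p + 9.
Setting these equal: 13p − 3 = −p + 9 ⇒ 14p = 12 ⇒ p = 6/7, and the value is (13)·(6/7) − 3 = 57/7.
For the defender: with q = P(Reinforce), equating North's and South's payoffs gives 2q + 8 = −12q + 9 ⇒ q = 1/14.

13/14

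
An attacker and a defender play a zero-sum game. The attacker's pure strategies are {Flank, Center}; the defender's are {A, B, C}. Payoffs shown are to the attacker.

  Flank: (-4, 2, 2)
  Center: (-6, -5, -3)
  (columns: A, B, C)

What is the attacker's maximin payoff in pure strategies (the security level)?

Row minima: Flank → -4, Center → -6.
The best of these is -4.

-4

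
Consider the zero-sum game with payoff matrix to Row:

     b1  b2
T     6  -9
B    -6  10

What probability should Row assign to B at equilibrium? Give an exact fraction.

Row minima: T → -9, B → -6; maximin = -6.
Column maxima: b1 → 6, b2 → 10; minimax = 6.
-6 ≠ 6, so there is no saddle point; optimal play is mixed.
Let Row play T with probability p. Expected payoff against b1: 6p + (-6)(1−p) = 12p − 6; against b2: (-9)p + 10(1−p) = −19p + 10.
Setting these equal: 12p − 6 = −19p + 10 ⇒ 31p = 16 ⇒ p = 16/31, and the value is (12)·(16/31) − 6 = 6/31.
For Column: with q = P(b1), equating T's and B's payoffs gives 15q − 9 = −16q + 10 ⇒ q = 19/31.

15/31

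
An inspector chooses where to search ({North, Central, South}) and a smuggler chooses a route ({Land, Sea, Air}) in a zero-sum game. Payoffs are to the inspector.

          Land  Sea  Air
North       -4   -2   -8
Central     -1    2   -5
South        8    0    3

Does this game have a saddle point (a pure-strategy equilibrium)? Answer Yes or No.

No

Row minima: North → -8, Central → -5, South → 0; maximin = 0.
Column maxima: Land → 8, Sea → 2, Air → 3; minimax = 2.
0 ≠ 2, so no pure-strategy equilibrium exists.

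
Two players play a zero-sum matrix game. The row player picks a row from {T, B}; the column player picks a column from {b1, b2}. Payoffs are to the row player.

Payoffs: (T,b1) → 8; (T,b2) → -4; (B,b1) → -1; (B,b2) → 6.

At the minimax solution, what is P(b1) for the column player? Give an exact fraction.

Row minima: T → -4, B → -1; maximin = -1.
Column maxima: b1 → 8, b2 → 6; minimax = 6.
-1 ≠ 6, so there is no saddle point; optimal play is mixed.
Let the row player play T with probability p. Expected payoff against b1: 8p + (-1)(1−p) = 9p − 1; against b2: (-4)p + 6(1−p) = −10p + 6.
Setting these equal: 9p − 1 = −10p + 6 ⇒ 19p = 7 ⇒ p = 7/19, and the value is (9)·(7/19) − 1 = 44/19.
For the column player: with q = P(b1), equating T's and B's payoffs gives 12q − 4 = −7q + 6 ⇒ q = 10/19.

10/19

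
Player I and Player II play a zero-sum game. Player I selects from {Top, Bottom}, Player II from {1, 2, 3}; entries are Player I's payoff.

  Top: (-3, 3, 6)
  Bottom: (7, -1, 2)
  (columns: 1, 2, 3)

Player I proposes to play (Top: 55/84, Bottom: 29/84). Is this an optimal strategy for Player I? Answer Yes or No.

No

Against 1 this mix gives (55/84)·(-3) + (29/84)·7 = 19/42.
Against 2 this mix gives (55/84)·3 + (29/84)·(-1) = 34/21.
Against 3 this mix gives (55/84)·6 + (29/84)·2 = 97/21.
Player II will play 1, holding Player I to 19/42. Shifting weight toward the row that does better against 1 would raise this floor (the equalizing mix achieves 9/7 against both 1 and 2), so the proposed strategy is not optimal.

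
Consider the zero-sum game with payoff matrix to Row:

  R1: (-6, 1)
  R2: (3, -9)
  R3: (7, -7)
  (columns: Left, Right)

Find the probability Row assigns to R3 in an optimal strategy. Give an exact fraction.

Row minima: R1 → -6, R2 → -9, R3 → -7; maximin = -6.
Column maxima: Left → 7, Right → 1; minimax = 1.
-6 ≠ 1, so there is no saddle point; optimal play is mixed.
R2 is strictly dominated by R3, so Row never plays it.
On the remaining 2×2 (R1, R3 vs Left, Right):
Let Row play R1 with probability p. Expected payoff against Left: (-6)p + 7(1−p) = −13p + 7; against Right: 1p + (-7)(1−p) = 8p − 7.
Setting these equal: −13p + 7 = 8p − 7 ⇒ −21p = -14 ⇒ p = 2/3, and the value is (-13)·(2/3) + 7 = -5/3.
For Column: with q = P(Left), equating R1's and R3's payoffs gives −7q + 1 = 14q − 7 ⇒ q = 8/21.

1/3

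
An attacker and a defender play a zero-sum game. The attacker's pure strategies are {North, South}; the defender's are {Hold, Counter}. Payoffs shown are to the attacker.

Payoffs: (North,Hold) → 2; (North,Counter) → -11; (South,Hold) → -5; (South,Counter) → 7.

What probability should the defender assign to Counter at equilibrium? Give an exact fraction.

7/25

Row minima: North → -11, South → -5; maximin = -5.
Column maxima: Hold → 2, Counter → 7; minimax = 2.
-5 ≠ 2, so there is no saddle point; optimal play is mixed.
Let the attacker play North with probability p. Expected payoff against Hold: 2p + (-5)(1−p) = 7p − 5; against Counter: (-11)p + 7(1−p) = −18p + 7.
Setting these equal: 7p − 5 = −18p + 7 ⇒ 25p = 12 ⇒ p = 12/25, and the value is (7)·(12/25) − 5 = -41/25.
For the defender: with q = P(Hold), equating North's and South's payoffs gives 13q − 11 = −12q + 7 ⇒ q = 18/25.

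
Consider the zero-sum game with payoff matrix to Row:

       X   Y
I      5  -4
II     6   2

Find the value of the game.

Row minima: I → -4, II → 2; maximin = 2.
Column maxima: X → 6, Y → 2; minimax = 2.
Since maximin = minimax = 2, there is a saddle point and the value is 2.

2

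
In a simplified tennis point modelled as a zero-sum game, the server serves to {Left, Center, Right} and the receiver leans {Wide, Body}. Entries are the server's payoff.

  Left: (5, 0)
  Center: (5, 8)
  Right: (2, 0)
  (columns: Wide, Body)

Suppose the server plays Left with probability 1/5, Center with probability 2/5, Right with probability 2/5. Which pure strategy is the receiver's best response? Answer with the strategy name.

If the receiver plays Wide, the server's expected payoff is (1/5)·5 + (2/5)·5 + (2/5)·2 = 19/5.
If the receiver plays Body, the server's expected payoff is (1/5)·0 + (2/5)·8 + (2/5)·0 = 16/5.
The receiver minimizes the server's payoff; the smallest is 16/5, so the best response is Body.

Body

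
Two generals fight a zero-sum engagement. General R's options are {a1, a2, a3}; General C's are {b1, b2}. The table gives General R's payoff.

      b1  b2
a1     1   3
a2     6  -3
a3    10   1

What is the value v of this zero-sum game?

Row minima: a1 → 1, a2 → -3, a3 → 1; maximin = 1.
Column maxima: b1 → 10, b2 → 3; minimax = 3.
1 ≠ 3, so there is no saddle point; optimal play is mixed.
a2 is strictly dominated by a3, so General R never plays it.
On the remaining 2×2 (a1, a3 vs b1, b2):
Let General R play a1 with probability p. Expected payoff against b1: 1p + 10(1−p) = −9p + 10; against b2: 3p + 1(1−p) = 2p + 1.
Setting these equal: −9p + 10 = 2p + 1 ⇒ −11p = -9 ⇒ p = 9/11, and the value is (-9)·(9/11) + 10 = 29/11.
For General C: with q = P(b1), equating a1's and a3's payoffs gives −2q + 3 = 9q + 1 ⇒ q = 2/11.

29/11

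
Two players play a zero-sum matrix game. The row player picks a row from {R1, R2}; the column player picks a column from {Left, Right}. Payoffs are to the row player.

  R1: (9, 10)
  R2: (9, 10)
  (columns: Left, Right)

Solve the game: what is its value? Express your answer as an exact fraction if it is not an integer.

9

Row minima: R1 → 9, R2 → 9; maximin = 9.
Column maxima: Left → 9, Right → 10; minimax = 9.
Since maximin = minimax = 9, there is a saddle point and the value is 9.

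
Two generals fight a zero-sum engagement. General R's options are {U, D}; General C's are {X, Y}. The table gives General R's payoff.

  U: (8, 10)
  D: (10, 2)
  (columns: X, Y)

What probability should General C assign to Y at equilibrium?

1/5

Row minima: U → 8, D → 2; maximin = 8.
Column maxima: X → 10, Y → 10; minimax = 10.
8 ≠ 10, so there is no saddle point; optimal play is mixed.
Let General R play U with probability p. Expected payoff against X: 8p + 10(1−p) = −2p + 10; against Y: 10p + 2(1−p) = 8p + 2.
Setting these equal: −2p + 10 = 8p + 2 ⇒ −10p = -8 ⇒ p = 4/5, and the value is (-2)·(4/5) + 10 = 42/5.
For General C: with q = P(X), equating U's and D's payoffs gives −2q + 10 = 8q + 2 ⇒ q = 4/5.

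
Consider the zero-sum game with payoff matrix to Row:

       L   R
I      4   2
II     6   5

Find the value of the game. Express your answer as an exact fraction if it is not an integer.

Row minima: I → 2, II → 5; maximin = 5.
Column maxima: L → 6, R → 5; minimax = 5.
Since maximin = minimax = 5, there is a saddle point and the value is 5.

5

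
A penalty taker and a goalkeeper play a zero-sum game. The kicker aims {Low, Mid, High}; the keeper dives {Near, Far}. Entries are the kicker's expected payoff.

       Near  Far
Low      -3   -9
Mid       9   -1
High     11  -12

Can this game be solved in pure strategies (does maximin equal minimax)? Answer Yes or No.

Yes

Row minima: Low → -9, Mid → -1, High → -12; maximin = -1.
Column maxima: Near → 11, Far → -1; minimax = -1.
maximin = minimax = -1, so a saddle point exists.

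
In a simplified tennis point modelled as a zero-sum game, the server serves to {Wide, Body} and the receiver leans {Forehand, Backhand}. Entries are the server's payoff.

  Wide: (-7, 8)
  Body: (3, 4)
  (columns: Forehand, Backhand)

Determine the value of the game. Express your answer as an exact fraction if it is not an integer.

3

Row minima: Wide → -7, Body → 3; maximin = 3.
Column maxima: Forehand → 3, Backhand → 8; minimax = 3.
Since maximin = minimax = 3, there is a saddle point and the value is 3.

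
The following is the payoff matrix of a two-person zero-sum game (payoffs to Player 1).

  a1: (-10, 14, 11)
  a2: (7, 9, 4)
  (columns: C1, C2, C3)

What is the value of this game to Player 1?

39/8

Row minima: a1 → -10, a2 → 4; maximin = 4.
Column maxima: C1 → 7, C2 → 14, C3 → 11; minimax = 7.
4 ≠ 7, so there is no saddle point; optimal play is mixed.
C2 is strictly dominated by C1 (it gives Player 1 strictly more in every row), so Player 2 never plays it.
On the remaining 2×2 (a1, a2 vs C1, C3):
Let Player 1 play a1 with probability p. Expected payoff against C1: (-10)p + 7(1−p) = −17p + 7; against C3: 11p + 4(1−p) = 7p + 4.
Setting these equal: −17p + 7 = 7p + 4 ⇒ −24p = -3 ⇒ p = 1/8, and the value is (-17)·(1/8) + 7 = 39/8.
For Player 2: with q = P(C1), equating a1's and a2's payoffs gives −21q + 11 = 3q + 4 ⇒ q = 7/24.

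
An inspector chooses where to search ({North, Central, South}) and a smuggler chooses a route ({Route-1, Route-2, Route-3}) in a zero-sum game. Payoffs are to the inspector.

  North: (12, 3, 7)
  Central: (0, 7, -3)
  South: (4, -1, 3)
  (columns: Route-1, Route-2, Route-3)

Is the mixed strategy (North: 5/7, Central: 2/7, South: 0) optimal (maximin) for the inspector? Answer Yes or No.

Against Route-1 this mix gives (5/7)·12 + (2/7)·0 = 60/7.
Against Route-2 this mix gives (5/7)·3 + (2/7)·7 = 29/7.
Against Route-3 this mix gives (5/7)·7 + (2/7)·(-3) = 29/7.
All of the smuggler's active replies (Route-2, Route-3) yield 29/7, and no column does worse for the inspector. The mix makes the smuggler indifferent and guarantees 29/7, so it is optimal.

Yes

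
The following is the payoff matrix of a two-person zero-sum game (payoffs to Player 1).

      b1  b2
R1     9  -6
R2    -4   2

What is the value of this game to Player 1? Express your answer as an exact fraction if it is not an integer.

-2/7

Row minima: R1 → -6, R2 → -4; maximin = -4.
Column maxima: b1 → 9, b2 → 2; minimax = 2.
-4 ≠ 2, so there is no saddle point; optimal play is mixed.
Let Player 1 play R1 with probability p. Expected payoff against b1: 9p + (-4)(1−p) = 13p − 4; against b2: (-6)p + 2(1−p) = −8p + 2.
Setting these equal: 13p − 4 = −8p + 2 ⇒ 21p = 6 ⇒ p = 2/7, and the value is (13)·(2/7) − 4 = -2/7.
For Player 2: with q = P(b1), equating R1's and R2's payoffs gives 15q − 6 = −6q + 2 ⇒ q = 8/21.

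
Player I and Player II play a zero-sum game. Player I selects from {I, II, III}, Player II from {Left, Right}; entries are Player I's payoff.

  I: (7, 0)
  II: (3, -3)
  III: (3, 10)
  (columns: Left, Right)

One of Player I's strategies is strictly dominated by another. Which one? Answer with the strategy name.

II

I gives a strictly higher payoff than II against every column: 7 > 3, 0 > -3.
So II is strictly dominated and Player I never plays it.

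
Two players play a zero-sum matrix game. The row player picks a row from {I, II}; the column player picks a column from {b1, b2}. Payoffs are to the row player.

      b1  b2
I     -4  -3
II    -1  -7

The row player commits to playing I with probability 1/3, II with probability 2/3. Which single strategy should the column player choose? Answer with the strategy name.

b2

If the column player plays b1, the row player's expected payoff is (1/3)·(-4) + (2/3)·(-1) = -2.
If the column player plays b2, the row player's expected payoff is (1/3)·(-3) + (2/3)·(-7) = -17/3.
The column player minimizes the row player's payoff; the smallest is -17/3, so the best response is b2.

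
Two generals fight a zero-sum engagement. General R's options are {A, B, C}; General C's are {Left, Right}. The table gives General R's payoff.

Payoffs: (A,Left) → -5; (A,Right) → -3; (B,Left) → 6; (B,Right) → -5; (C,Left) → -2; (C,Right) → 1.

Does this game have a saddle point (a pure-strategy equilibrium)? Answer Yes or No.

No

Row minima: A → -5, B → -5, C → -2; maximin = -2.
Column maxima: Left → 6, Right → 1; minimax = 1.
-2 ≠ 1, so no pure-strategy equilibrium exists.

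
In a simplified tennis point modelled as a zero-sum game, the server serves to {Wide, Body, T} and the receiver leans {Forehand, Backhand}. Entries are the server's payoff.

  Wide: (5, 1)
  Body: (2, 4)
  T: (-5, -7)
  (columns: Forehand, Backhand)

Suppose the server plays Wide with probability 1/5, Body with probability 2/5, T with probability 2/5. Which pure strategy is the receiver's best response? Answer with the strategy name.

Backhand

If the receiver plays Forehand, the server's expected payoff is (1/5)·5 + (2/5)·2 + (2/5)·(-5) = -1/5.
If the receiver plays Backhand, the server's expected payoff is (1/5)·1 + (2/5)·4 + (2/5)·(-7) = -1.
The receiver minimizes the server's payoff; the smallest is -1, so the best response is Backhand.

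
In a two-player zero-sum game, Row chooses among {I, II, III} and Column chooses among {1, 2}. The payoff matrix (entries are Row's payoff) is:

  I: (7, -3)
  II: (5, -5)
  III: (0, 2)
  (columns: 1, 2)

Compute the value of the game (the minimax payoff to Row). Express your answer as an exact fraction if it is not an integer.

7/6

Row minima: I → -3, II → -5, III → 0; maximin = 0.
Column maxima: 1 → 7, 2 → 2; minimax = 2.
0 ≠ 2, so there is no saddle point; optimal play is mixed.
II is strictly dominated by I, so Row never plays it.
On the remaining 2×2 (I, III vs 1, 2):
Let Row play I with probability p. Expected payoff against 1: 7p + 0(1−p) = 7p; against 2: (-3)p + 2(1−p) = −5p + 2.
Setting these equal: 7p = −5p + 2 ⇒ 12p = 2 ⇒ p = 1/6, and the value is (7)·(1/6) = 7/6.
For Column: with q = P(1), equating I's and III's payoffs gives 10q − 3 = −2q + 2 ⇒ q = 5/12.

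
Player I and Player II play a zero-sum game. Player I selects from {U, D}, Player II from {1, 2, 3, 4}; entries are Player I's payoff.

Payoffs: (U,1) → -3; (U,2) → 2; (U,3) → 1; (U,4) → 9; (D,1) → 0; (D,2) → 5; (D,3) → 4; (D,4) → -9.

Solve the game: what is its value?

-9/7

Row minima: U → -3, D → -9; maximin = -3.
Column maxima: 1 → 0, 2 → 5, 3 → 4, 4 → 9; minimax = 0.
-3 ≠ 0, so there is no saddle point; optimal play is mixed.
2 is strictly dominated by 1 (it gives Player I strictly more in every row), so Player II never plays it.
3 is strictly dominated by 1 (it gives Player I strictly more in every row), so Player II never plays it.
On the remaining 2×2 (U, D vs 1, 4):
Let Player I play U with probability p. Expected payoff against 1: (-3)p + 0(1−p) = −3p; against 4: 9p + (-9)(1−p) = 18p − 9.
Setting these equal: −3p = 18p − 9 ⇒ −21p = -9 ⇒ p = 3/7, and the value is (-3)·(3/7) = -9/7.
For Player II: with q = P(1), equating U's and D's payoffs gives −12q + 9 = 9q − 9 ⇒ q = 6/7.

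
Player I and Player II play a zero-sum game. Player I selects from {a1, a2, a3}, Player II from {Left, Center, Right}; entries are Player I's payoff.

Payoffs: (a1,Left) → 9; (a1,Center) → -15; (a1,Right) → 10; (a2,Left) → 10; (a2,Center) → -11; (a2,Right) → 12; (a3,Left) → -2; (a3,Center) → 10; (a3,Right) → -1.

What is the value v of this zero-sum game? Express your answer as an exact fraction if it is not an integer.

26/11

Row minima: a1 → -15, a2 → -11, a3 → -2; maximin = -2.
Column maxima: Left → 10, Center → 10, Right → 12; minimax = 10.
-2 ≠ 10, so there is no saddle point; optimal play is mixed.
a1 is strictly dominated by a2, so Player I never plays it.
Right is strictly dominated by Left (it gives Player I strictly more in every row), so Player II never plays it.
On the remaining 2×2 (a2, a3 vs Left, Center):
Let Player I play a2 with probability p. Expected payoff against Left: 10p + (-2)(1−p) = 12p − 2; against Center: (-11)p + 10(1−p) = −21p + 10.
Setting these equal: 12p − 2 = −21p + 10 ⇒ 33p = 12 ⇒ p = 4/11, and the value is (12)·(4/11) − 2 = 26/11.
For Player II: with q = P(Left), equating a2's and a3's payoffs gives 21q − 11 = −12q + 10 ⇒ q = 7/11.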